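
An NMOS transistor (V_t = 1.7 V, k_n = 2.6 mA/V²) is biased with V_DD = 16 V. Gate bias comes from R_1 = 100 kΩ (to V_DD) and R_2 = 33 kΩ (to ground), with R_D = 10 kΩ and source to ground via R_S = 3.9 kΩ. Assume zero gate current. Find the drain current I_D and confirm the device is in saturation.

I_D ≈ 0.43 mA

V_G = V_DD·R_2/(R_1+R_2) = 16×33/133 = 3.97 V.
Assume saturation: I_D = (k_n/2)(V_GS − V_t)² with V_GS = V_G − I_D·R_S = 3.97 − 3.9·I_D.
Substituting gives 19.8·I_D² − 24·I_D + 6.7 = 0, with roots I_D = 0.434 or 0.781 mA.
The root I_D = 0.781 mA gives V_GS = 0.925 V ≤ V_t, so take I_D = 0.434 mA.
Then V_GS = 2.28 V and V_DS = V_DD − I_D(R_D+R_S) = 16 − 0.434×13.9 = 9.97 V.
Saturation requires V_DS ≥ V_GS − V_t = 0.578 V; 9.97 ≥ 0.578 ✓.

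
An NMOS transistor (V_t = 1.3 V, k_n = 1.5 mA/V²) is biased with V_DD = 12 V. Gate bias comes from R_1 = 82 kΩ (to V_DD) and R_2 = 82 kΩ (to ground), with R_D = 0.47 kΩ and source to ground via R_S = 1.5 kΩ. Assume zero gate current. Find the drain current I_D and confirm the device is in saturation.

V_G = V_DD·R_2/(R_1+R_2) = 12×82/164 = 6 V.
Assume saturation: I_D = (k_n/2)(V_GS − V_t)² with V_GS = V_G − I_D·R_S = 6 − 1.5·I_D.
Substituting gives 1.69·I_D² − 11.6·I_D + 16.6 = 0, with roots I_D = 2.04 or 4.82 mA.
The root I_D = 4.82 mA gives V_GS = -1.24 V ≤ V_t, so take I_D = 2.04 mA.
Then V_GS = 2.95 V and V_DS = V_DD − I_D(R_D+R_S) = 12 − 2.04×1.97 = 7.99 V.
Saturation requires V_DS ≥ V_GS − V_t = 1.65 V; 7.99 ≥ 1.65 ✓.

I_D ≈ 2 mA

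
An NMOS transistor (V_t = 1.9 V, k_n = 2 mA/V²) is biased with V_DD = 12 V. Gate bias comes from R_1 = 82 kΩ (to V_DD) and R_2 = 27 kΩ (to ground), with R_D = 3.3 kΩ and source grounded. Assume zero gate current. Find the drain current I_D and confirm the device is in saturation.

I_D ≈ 1.2 mA

V_G = V_DD·R_2/(R_1+R_2) = 12×27/109 = 2.97 V. With the source grounded, V_GS = V_G = 2.97 V.
Assume saturation: I_D = (k_n/2)(V_GS − V_t)² = (2/2)×(2.97 − 1.9)² = 1×1.07² = 1.15 mA.
V_DS = V_DD − I_D·R_D = 12 − 1.15×3.3 = 8.2 V.
Saturation requires V_DS ≥ V_GS − V_t = 1.07 V; 8.2 ≥ 1.07 ✓.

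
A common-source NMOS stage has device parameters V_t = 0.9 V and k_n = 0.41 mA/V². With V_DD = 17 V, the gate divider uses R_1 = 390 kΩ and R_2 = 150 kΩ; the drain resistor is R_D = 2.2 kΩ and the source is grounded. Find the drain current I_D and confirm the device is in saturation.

I_D ≈ 3 mA

V_G = V_DD·R_2/(R_1+R_2) = 17×150/540 = 4.72 V. With the source grounded, V_GS = V_G = 4.72 V.
Assume saturation: I_D = (k_n/2)(V_GS − V_t)² = (0.41/2)×(4.72 − 0.9)² = 0.205×3.82² = 2.99 mA.
V_DS = V_DD − I_D·R_D = 17 − 2.99×2.2 = 10.4 V.
Saturation requires V_DS ≥ V_GS − V_t = 3.82 V; 10.4 ≥ 3.82 ✓.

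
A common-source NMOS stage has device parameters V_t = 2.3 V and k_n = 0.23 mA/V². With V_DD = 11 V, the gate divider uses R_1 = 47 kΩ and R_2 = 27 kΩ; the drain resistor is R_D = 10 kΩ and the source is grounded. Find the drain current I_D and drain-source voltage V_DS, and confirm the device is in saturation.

V_G = V_DD·R_2/(R_1+R_2) = 11×27/74 = 4.01 V. With the source grounded, V_GS = V_G = 4.01 V.
Assume saturation: I_D = (k_n/2)(V_GS − V_t)² = (0.23/2)×(4.01 − 2.3)² = 0.115×1.71² = 0.338 mA.
V_DS = V_DD − I_D·R_D = 11 − 0.338×10 = 7.62 V.
Saturation requires V_DS ≥ V_GS − V_t = 1.71 V; 7.62 ≥ 1.71 ✓.

I_D ≈ 0.34 mA, V_DS ≈ 7.6 V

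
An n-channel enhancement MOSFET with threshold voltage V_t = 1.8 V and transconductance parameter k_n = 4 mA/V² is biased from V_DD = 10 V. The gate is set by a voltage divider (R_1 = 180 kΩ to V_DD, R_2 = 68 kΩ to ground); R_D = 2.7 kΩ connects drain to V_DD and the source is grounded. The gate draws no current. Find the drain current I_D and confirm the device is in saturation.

V_G = V_DD·R_2/(R_1+R_2) = 10×68/248 = 2.74 V. With the source grounded, V_GS = V_G = 2.74 V.
Assume saturation: I_D = (k_n/2)(V_GS − V_t)² = (4/2)×(2.74 − 1.8)² = 2×0.942² = 1.77 mA.
V_DS = V_DD − I_D·R_D = 10 − 1.77×2.7 = 5.21 V.
Saturation requires V_DS ≥ V_GS − V_t = 0.942 V; 5.21 ≥ 0.942 ✓.

I_D ≈ 1.8 mA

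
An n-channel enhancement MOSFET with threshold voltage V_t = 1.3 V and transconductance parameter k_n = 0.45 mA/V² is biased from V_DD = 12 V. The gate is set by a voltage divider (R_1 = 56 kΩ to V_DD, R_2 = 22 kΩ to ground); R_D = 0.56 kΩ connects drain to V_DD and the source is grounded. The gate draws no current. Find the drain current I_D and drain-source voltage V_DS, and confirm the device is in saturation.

V_G = V_DD·R_2/(R_1+R_2) = 12×22/78 = 3.38 V. With the source grounded, V_GS = V_G = 3.38 V.
Assume saturation: I_D = (k_n/2)(V_GS − V_t)² = (0.45/2)×(3.38 − 1.3)² = 0.225×2.08² = 0.978 mA.
V_DS = V_DD − I_D·R_D = 12 − 0.978×0.56 = 11.5 V.
Saturation requires V_DS ≥ V_GS − V_t = 2.08 V; 11.5 ≥ 2.08 ✓.

I_D ≈ 0.98 mA, V_DS ≈ 11 V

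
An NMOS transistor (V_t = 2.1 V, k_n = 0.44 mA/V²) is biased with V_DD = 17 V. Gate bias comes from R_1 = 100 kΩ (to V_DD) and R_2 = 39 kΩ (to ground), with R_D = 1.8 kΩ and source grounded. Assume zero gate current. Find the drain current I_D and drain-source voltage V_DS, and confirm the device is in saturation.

I_D ≈ 1.6 mA, V_DS ≈ 14 V

V_G = V_DD·R_2/(R_1+R_2) = 17×39/139 = 4.77 V. With the source grounded, V_GS = V_G = 4.77 V.
Assume saturation: I_D = (k_n/2)(V_GS − V_t)² = (0.44/2)×(4.77 − 2.1)² = 0.22×2.67² = 1.57 mA.
V_DS = V_DD − I_D·R_D = 17 − 1.57×1.8 = 14.2 V.
Saturation requires V_DS ≥ V_GS − V_t = 2.67 V; 14.2 ≥ 2.67 ✓.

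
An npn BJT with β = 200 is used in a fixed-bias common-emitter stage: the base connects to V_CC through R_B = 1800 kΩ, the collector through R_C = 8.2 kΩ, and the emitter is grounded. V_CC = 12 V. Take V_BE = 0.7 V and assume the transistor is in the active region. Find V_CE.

Base loop: V_CC = I_B·R_B + V_BE, so I_B = (12 − 0.7)/1800 kΩ = 0.00628 mA.
In the active region I_C = β·I_B = 200 × 0.00628 = 1.26 mA.
Collector loop: V_CE = V_CC − I_C·R_C = 12 − 1.26×8.2 = 1.7 V.
Since V_CE = 1.7 V > V_CE(sat) ≈ 0.2 V, the transistor is in the active region as assumed.

V_CE ≈ 1.7 V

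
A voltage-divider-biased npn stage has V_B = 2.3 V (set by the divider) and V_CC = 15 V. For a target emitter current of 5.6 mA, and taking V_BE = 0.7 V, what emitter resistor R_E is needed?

V_E = V_B − V_BE = 2.3 − 0.7 = 1.6 V.
R_E = V_E / I_E = 1.6 / 5.6 = 0.286 kΩ.

R_E ≈ 0.29 kΩ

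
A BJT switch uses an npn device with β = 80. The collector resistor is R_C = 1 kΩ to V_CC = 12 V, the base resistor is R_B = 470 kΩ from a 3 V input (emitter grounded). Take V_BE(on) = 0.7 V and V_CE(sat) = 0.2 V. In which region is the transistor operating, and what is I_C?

Assume active. Base-emitter loop: I_B = (V_BB − V_BE)/R_B = (3 − 0.7)/470 = 0.00489 mA.
I_C = β·I_B = 80×0.00489 = 0.391 mA.
V_CE = V_CC − I_C·R_C = 12 − 0.391×1 = 11.6 V > V_CE(sat), so the active-region assumption holds.

active; I_C ≈ 0.39 mA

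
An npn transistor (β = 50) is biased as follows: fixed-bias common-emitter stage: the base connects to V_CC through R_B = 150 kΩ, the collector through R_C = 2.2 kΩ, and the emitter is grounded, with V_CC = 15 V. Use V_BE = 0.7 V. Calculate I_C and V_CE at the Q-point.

Base loop: V_CC = I_B·R_B + V_BE, so I_B = (15 − 0.7)/150 kΩ = 0.0953 mA.
In the active region I_C = β·I_B = 50 × 0.0953 = 4.77 mA.
Collector loop: V_CE = V_CC − I_C·R_C = 15 − 4.77×2.2 = 4.51 V.
Since V_CE = 4.51 V > V_CE(sat) ≈ 0.2 V, the transistor is in the active region as assumed.

I_C ≈ 4.8 mA, V_CE ≈ 4.5 V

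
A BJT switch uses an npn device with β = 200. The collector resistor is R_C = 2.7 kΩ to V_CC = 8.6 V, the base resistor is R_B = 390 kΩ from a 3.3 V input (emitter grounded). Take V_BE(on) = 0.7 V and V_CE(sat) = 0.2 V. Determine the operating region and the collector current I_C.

active; I_C ≈ 1.3 mA

Assume active. Base-emitter loop: I_B = (V_BB − V_BE)/R_B = (3.3 − 0.7)/390 = 0.00667 mA.
I_C = β·I_B = 200×0.00667 = 1.33 mA.
V_CE = V_CC − I_C·R_C = 8.6 − 1.33×2.7 = 5 V > V_CE(sat), so the active-region assumption holds.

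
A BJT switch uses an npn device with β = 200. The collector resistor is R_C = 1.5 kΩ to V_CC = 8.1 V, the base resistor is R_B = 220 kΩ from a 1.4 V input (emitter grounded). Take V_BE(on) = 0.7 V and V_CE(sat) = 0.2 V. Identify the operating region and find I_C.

Assume active. Base-emitter loop: I_B = (V_BB − V_BE)/R_B = (1.4 − 0.7)/220 = 0.00318 mA.
I_C = β·I_B = 200×0.00318 = 0.636 mA.
V_CE = V_CC − I_C·R_C = 8.1 − 0.636×1.5 = 7.15 V > V_CE(sat), so the active-region assumption holds.

active; I_C ≈ 0.64 mA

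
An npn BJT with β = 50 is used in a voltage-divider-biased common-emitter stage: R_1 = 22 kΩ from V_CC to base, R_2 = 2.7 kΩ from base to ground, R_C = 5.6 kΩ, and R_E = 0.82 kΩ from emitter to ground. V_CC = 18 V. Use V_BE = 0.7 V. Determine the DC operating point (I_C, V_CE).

I_C ≈ 1.4 mA, V_CE ≈ 8.8 V

Thevenize the base divider: V_Th = V_CC·R_2/(R_1+R_2) = 18×2.7/24.7 = 1.97 V, R_Th = R_1‖R_2 = 2.4 kΩ.
Base-emitter loop: V_Th = I_B·R_Th + V_BE + (β+1)I_B·R_E, so I_B = (1.97 − 0.7) / (2.4 + 51×0.82) = 0.0287 mA.
I_C = β·I_B = 50×0.0287 = 1.43 mA, and I_E = (β+1)I_B = 1.46 mA.
V_CE = V_CC − I_C·R_C − I_E·R_E = 18 − 1.43×5.6 − 1.46×0.82 = 8.78 V.
V_CE = 8.78 V > 0.2 V confirms active-region operation.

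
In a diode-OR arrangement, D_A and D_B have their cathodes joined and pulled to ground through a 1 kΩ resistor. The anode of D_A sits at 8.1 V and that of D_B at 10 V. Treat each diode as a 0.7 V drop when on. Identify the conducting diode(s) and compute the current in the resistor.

Only D_B conducts; I_R ≈ 9.3 mA

Assume both conduct. Then node N would need to be at both 8.1−0.7 = 7.4 V and 10−0.7 = 9.3 V, which is impossible.
Assume only D_B conducts: V_N = 10 − 0.7 = 9.3 V, so I_R = 9.3/1 = 9.3 mA.
Check D_A: its anode-to-cathode voltage is 8.1 − 9.3 = -1.2 V < 0.7 V, so it is off. The assumption is consistent.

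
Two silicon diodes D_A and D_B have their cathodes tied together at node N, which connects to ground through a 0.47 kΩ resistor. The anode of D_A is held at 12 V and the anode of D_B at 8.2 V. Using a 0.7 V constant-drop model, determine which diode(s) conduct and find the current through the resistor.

Assume both conduct. Then node N would need to be at both 12−0.7 = 11.3 V and 8.2−0.7 = 7.5 V, which is impossible.
Assume only D_A conducts: V_N = 12 − 0.7 = 11.3 V, so I_R = 11.3/0.47 = 24 mA.
Check D_B: its anode-to-cathode voltage is 8.2 − 11.3 = -3.1 V < 0.7 V, so it is off. The assumption is consistent.

Only D_A conducts; I_R ≈ 24 mA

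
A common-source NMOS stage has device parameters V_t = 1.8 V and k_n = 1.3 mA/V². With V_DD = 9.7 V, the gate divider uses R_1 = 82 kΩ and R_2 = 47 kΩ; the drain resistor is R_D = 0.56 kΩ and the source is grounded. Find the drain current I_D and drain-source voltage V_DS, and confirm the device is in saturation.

I_D ≈ 2 mA, V_DS ≈ 8.6 V

V_G = V_DD·R_2/(R_1+R_2) = 9.7×47/129 = 3.53 V. With the source grounded, V_GS = V_G = 3.53 V.
Assume saturation: I_D = (k_n/2)(V_GS − V_t)² = (1.3/2)×(3.53 − 1.8)² = 0.65×1.73² = 1.95 mA.
V_DS = V_DD − I_D·R_D = 9.7 − 1.95×0.56 = 8.61 V.
Saturation requires V_DS ≥ V_GS − V_t = 1.73 V; 8.61 ≥ 1.73 ✓.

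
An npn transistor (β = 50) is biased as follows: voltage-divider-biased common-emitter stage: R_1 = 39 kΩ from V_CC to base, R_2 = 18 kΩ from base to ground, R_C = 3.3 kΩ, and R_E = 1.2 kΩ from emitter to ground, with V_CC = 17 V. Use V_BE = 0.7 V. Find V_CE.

Thevenize the base divider: V_Th = V_CC·R_2/(R_1+R_2) = 17×18/57 = 5.37 V, R_Th = R_1‖R_2 = 12.3 kΩ.
Base-emitter loop: V_Th = I_B·R_Th + V_BE + (β+1)I_B·R_E, so I_B = (5.37 − 0.7) / (12.3 + 51×1.2) = 0.0635 mA.
I_C = β·I_B = 50×0.0635 = 3.18 mA, and I_E = (β+1)I_B = 3.24 mA.
V_CE = V_CC − I_C·R_C − I_E·R_E = 17 − 3.18×3.3 − 3.24×1.2 = 2.64 V.
V_CE = 2.64 V > 0.2 V confirms active-region operation.

V_CE ≈ 2.6 V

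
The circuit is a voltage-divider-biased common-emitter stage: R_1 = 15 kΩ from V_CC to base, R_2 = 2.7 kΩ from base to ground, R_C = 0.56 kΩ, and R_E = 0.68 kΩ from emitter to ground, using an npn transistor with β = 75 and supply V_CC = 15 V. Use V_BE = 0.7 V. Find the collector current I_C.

I_C ≈ 2.2 mA

Thevenize the base divider: V_Th = V_CC·R_2/(R_1+R_2) = 15×2.7/17.7 = 2.29 V, R_Th = R_1‖R_2 = 2.29 kΩ.
Base-emitter loop: V_Th = I_B·R_Th + V_BE + (β+1)I_B·R_E, so I_B = (2.29 − 0.7) / (2.29 + 76×0.68) = 0.0294 mA.
I_C = β·I_B = 75×0.0294 = 2.21 mA, and I_E = (β+1)I_B = 2.24 mA.
V_CE = V_CC − I_C·R_C − I_E·R_E = 15 − 2.21×0.56 − 2.24×0.68 = 12.2 V.
V_CE = 12.2 V > 0.2 V confirms active-region operation.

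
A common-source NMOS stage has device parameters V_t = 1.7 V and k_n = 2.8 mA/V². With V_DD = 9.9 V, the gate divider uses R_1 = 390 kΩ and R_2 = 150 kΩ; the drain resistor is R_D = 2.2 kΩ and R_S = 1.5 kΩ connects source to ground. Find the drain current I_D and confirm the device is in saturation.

I_D ≈ 0.36 mA

V_G = V_DD·R_2/(R_1+R_2) = 9.9×150/540 = 2.75 V.
Assume saturation: I_D = (k_n/2)(V_GS − V_t)² with V_GS = V_G − I_D·R_S = 2.75 − 1.5·I_D.
Substituting gives 3.15·I_D² − 5.41·I_D + 1.54 = 0, with roots I_D = 0.361 or 1.36 mA.
The root I_D = 1.36 mA gives V_GS = 0.716 V ≤ V_t, so take I_D = 0.361 mA.
Then V_GS = 2.21 V and V_DS = V_DD − I_D(R_D+R_S) = 9.9 − 0.361×3.7 = 8.56 V.
Saturation requires V_DS ≥ V_GS − V_t = 0.508 V; 8.56 ≥ 0.508 ✓.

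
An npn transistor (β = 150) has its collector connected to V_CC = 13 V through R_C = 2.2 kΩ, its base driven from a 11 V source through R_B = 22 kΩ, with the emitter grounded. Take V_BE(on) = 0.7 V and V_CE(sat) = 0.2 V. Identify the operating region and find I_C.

Assume active: I_B = (11 − 0.7)/22 = 0.468 mA, giving I_C = β·I_B = 70.2 mA.
But then V_CE = 13 − 70.2×2.2 = -142 V < V_CE(sat) = 0.2 V — impossible in the active region.
So the transistor is saturated. With V_CE = 0.2 V, I_C = (V_CC − 0.2)/R_C = 12.8/2.2 = 5.82 mA.
Check: β·I_B = 70.2 mA > I_C = 5.82 mA, confirming saturation.

saturation; I_C ≈ 5.8 mA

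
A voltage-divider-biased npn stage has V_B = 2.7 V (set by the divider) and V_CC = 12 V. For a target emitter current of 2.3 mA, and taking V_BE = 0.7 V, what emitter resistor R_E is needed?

V_E = V_B − V_BE = 2.7 − 0.7 = 2 V.
R_E = V_E / I_E = 2 / 2.3 = 0.87 kΩ.

R_E ≈ 0.87 kΩ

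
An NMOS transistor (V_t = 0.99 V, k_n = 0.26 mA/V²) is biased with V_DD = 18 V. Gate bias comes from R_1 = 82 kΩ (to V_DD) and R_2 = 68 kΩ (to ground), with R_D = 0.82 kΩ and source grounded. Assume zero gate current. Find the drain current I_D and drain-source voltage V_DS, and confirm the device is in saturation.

I_D ≈ 6.7 mA, V_DS ≈ 13 V

V_G = V_DD·R_2/(R_1+R_2) = 18×68/150 = 8.16 V. With the source grounded, V_GS = V_G = 8.16 V.
Assume saturation: I_D = (k_n/2)(V_GS − V_t)² = (0.26/2)×(8.16 − 0.99)² = 0.13×7.17² = 6.68 mA.
V_DS = V_DD − I_D·R_D = 18 − 6.68×0.82 = 12.5 V.
Saturation requires V_DS ≥ V_GS − V_t = 7.17 V; 12.5 ≥ 7.17 ✓.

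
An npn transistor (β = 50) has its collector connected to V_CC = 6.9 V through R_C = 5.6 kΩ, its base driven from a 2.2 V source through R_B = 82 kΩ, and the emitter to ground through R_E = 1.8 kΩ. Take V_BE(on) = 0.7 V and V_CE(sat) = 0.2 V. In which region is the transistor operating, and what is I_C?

Assume active. Base-emitter loop: I_B = (V_BB − V_BE)/(R_B + (β+1)R_E) = (2.2 − 0.7)/(82 + 51×1.8) = 0.00863 mA.
I_C = β·I_B = 50×0.00863 = 0.432 mA.
V_CE = V_CC − I_C·R_C − I_E·R_E = 6.9 − 0.432×5.6 − 0.44×1.8 = 3.69 V > V_CE(sat), so the active-region assumption holds.

active; I_C ≈ 0.43 mA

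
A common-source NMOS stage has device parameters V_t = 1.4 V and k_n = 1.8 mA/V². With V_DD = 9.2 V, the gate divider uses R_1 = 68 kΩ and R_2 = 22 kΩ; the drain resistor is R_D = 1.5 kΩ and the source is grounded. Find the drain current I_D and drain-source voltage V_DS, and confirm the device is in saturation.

V_G = V_DD·R_2/(R_1+R_2) = 9.2×22/90 = 2.25 V. With the source grounded, V_GS = V_G = 2.25 V.
Assume saturation: I_D = (k_n/2)(V_GS − V_t)² = (1.8/2)×(2.25 − 1.4)² = 0.9×0.849² = 0.649 mA.
V_DS = V_DD − I_D·R_D = 9.2 − 0.649×1.5 = 8.23 V.
Saturation requires V_DS ≥ V_GS − V_t = 0.849 V; 8.23 ≥ 0.849 ✓.

I_D ≈ 0.65 mA, V_DS ≈ 8.2 V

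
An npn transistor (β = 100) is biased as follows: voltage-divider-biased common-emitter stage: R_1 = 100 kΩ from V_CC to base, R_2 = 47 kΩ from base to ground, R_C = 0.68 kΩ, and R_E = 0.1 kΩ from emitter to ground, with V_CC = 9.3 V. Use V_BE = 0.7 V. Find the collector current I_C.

I_C ≈ 5.4 mA

Thevenize the base divider: V_Th = V_CC·R_2/(R_1+R_2) = 9.3×47/147 = 2.97 V, R_Th = R_1‖R_2 = 32 kΩ.
Base-emitter loop: V_Th = I_B·R_Th + V_BE + (β+1)I_B·R_E, so I_B = (2.97 − 0.7) / (32 + 101×0.1) = 0.054 mA.
I_C = β·I_B = 100×0.054 = 5.4 mA, and I_E = (β+1)I_B = 5.46 mA.
V_CE = V_CC − I_C·R_C − I_E·R_E = 9.3 − 5.4×0.68 − 5.46×0.1 = 5.08 V.
V_CE = 5.08 V > 0.2 V confirms active-region operation.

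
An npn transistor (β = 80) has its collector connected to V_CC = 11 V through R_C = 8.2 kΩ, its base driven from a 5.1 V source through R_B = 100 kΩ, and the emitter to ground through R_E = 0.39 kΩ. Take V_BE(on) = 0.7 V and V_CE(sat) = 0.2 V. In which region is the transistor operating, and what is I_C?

Assume active: I_B = (5.1 − 0.7)/(100 + 81×0.39) = 0.0334 mA, I_C = β·I_B = 2.67 mA.
Then V_CE = 11 − 2.67×8.2 − 2.71×0.39 = -12 V < 0.2 V — the active assumption fails.
Re-solve with V_CE = 0.2 V. KCL at the emitter: V_E/R_E = (V_BB−0.7−V_E)/R_B + (V_CC−0.2−V_E)/R_C, giving V_E = 0.505 V.
I_C = (V_CC − 0.2 − V_E)/R_C = (10.8 − 0.505)/8.2 = 1.26 mA.
Check: I_B = (4.4 − 0.505)/100 = 0.039 mA, and β·I_B = 3.12 mA > I_C, confirming saturation.

saturation; I_C ≈ 1.3 mA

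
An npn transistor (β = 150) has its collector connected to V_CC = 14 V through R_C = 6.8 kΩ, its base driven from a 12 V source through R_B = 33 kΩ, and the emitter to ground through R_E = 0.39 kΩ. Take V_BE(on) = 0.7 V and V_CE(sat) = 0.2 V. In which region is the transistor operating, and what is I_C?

saturation; I_C ≈ 1.9 mA

Assume active: I_B = (12 − 0.7)/(33 + 151×0.39) = 0.123 mA, I_C = β·I_B = 18.4 mA.
Then V_CE = 14 − 18.4×6.8 − 18.6×0.39 = -119 V < 0.2 V — the active assumption fails.
Re-solve with V_CE = 0.2 V. KCL at the emitter: V_E/R_E = (V_BB−0.7−V_E)/R_B + (V_CC−0.2−V_E)/R_C, giving V_E = 0.865 V.
I_C = (V_CC − 0.2 − V_E)/R_C = (13.8 − 0.865)/6.8 = 1.9 mA.
Check: I_B = (11.3 − 0.865)/33 = 0.316 mA, and β·I_B = 47.4 mA > I_C, confirming saturation.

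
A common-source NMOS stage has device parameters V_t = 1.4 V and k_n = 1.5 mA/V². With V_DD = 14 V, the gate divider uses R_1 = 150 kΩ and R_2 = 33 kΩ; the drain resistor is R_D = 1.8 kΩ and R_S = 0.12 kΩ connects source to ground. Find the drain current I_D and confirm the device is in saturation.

I_D ≈ 0.79 mA

V_G = V_DD·R_2/(R_1+R_2) = 14×33/183 = 2.52 V.
Assume saturation: I_D = (k_n/2)(V_GS − V_t)² with V_GS = V_G − I_D·R_S = 2.52 − 0.12·I_D.
Substituting gives 0.0108·I_D² − 1.2·I_D + 0.949 = 0, with roots I_D = 0.795 or 111 mA.
The root I_D = 111 mA gives V_GS = -10.7 V ≤ V_t, so take I_D = 0.795 mA.
Then V_GS = 2.43 V and V_DS = V_DD − I_D(R_D+R_S) = 14 − 0.795×1.92 = 12.5 V.
Saturation requires V_DS ≥ V_GS − V_t = 1.03 V; 12.5 ≥ 1.03 ✓.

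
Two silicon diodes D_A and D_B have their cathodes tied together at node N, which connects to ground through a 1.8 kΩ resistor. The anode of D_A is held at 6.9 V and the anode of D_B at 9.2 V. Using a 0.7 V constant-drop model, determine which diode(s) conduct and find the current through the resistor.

Assume both conduct. Then node N would need to be at both 6.9−0.7 = 6.2 V and 9.2−0.7 = 8.5 V, which is impossible.
Assume only D_B conducts: V_N = 9.2 − 0.7 = 8.5 V, so I_R = 8.5/1.8 = 4.72 mA.
Check D_A: its anode-to-cathode voltage is 6.9 − 8.5 = -1.6 V < 0.7 V, so it is off. The assumption is consistent.

Only D_B conducts; I_R ≈ 4.7 mA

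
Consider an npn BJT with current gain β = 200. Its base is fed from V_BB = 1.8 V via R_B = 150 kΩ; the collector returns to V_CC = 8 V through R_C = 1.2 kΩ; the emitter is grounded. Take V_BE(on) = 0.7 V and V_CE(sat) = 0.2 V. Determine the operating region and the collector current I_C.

Assume active. Base-emitter loop: I_B = (V_BB − V_BE)/R_B = (1.8 − 0.7)/150 = 0.00733 mA.
I_C = β·I_B = 200×0.00733 = 1.47 mA.
V_CE = V_CC − I_C·R_C = 8 − 1.47×1.2 = 6.24 V > V_CE(sat), so the active-region assumption holds.

active; I_C ≈ 1.5 mA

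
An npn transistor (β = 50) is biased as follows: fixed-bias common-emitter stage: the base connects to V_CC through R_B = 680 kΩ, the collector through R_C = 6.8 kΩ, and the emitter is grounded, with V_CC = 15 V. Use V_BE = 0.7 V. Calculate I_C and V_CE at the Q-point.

I_C ≈ 1.1 mA, V_CE ≈ 7.8 V

Base loop: V_CC = I_B·R_B + V_BE, so I_B = (15 − 0.7)/680 kΩ = 0.021 mA.
In the active region I_C = β·I_B = 50 × 0.021 = 1.05 mA.
Collector loop: V_CE = V_CC − I_C·R_C = 15 − 1.05×6.8 = 7.85 V.
Since V_CE = 7.85 V > V_CE(sat) ≈ 0.2 V, the transistor is in the active region as assumed.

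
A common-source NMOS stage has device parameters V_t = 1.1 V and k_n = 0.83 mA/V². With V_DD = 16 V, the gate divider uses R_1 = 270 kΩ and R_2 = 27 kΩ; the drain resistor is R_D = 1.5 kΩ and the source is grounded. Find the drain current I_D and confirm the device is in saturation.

V_G = V_DD·R_2/(R_1+R_2) = 16×27/297 = 1.45 V. With the source grounded, V_GS = V_G = 1.45 V.
Assume saturation: I_D = (k_n/2)(V_GS − V_t)² = (0.83/2)×(1.45 − 1.1)² = 0.415×0.355² = 0.0522 mA.
V_DS = V_DD − I_D·R_D = 16 − 0.0522×1.5 = 15.9 V.
Saturation requires V_DS ≥ V_GS − V_t = 0.355 V; 15.9 ≥ 0.355 ✓.

I_D ≈ 0.052 mA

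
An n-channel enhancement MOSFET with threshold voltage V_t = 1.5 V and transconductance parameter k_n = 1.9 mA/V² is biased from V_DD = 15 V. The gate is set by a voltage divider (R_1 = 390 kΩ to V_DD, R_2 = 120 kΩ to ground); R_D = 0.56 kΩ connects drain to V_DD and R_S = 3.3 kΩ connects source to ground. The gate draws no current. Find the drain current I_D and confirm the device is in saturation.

V_G = V_DD·R_2/(R_1+R_2) = 15×120/510 = 3.53 V.
Assume saturation: I_D = (k_n/2)(V_GS − V_t)² with V_GS = V_G − I_D·R_S = 3.53 − 3.3·I_D.
Substituting gives 10.3·I_D² − 13.7·I_D + 3.91 = 0, with roots I_D = 0.415 or 0.912 mA.
The root I_D = 0.912 mA gives V_GS = 0.52 V ≤ V_t, so take I_D = 0.415 mA.
Then V_GS = 2.16 V and V_DS = V_DD − I_D(R_D+R_S) = 15 − 0.415×3.86 = 13.4 V.
Saturation requires V_DS ≥ V_GS − V_t = 0.661 V; 13.4 ≥ 0.661 ✓.

I_D ≈ 0.41 mA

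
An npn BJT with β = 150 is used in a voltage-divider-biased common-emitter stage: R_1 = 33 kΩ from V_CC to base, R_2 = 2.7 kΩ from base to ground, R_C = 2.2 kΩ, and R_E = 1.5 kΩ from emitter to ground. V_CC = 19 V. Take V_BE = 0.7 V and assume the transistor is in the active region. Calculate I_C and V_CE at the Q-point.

I_C ≈ 0.48 mA, V_CE ≈ 17 V

Thevenize the base divider: V_Th = V_CC·R_2/(R_1+R_2) = 19×2.7/35.7 = 1.44 V, R_Th = R_1‖R_2 = 2.5 kΩ.
Base-emitter loop: V_Th = I_B·R_Th + V_BE + (β+1)I_B·R_E, so I_B = (1.44 − 0.7) / (2.5 + 151×1.5) = 0.00322 mA.
I_C = β·I_B = 150×0.00322 = 0.483 mA, and I_E = (β+1)I_B = 0.486 mA.
V_CE = V_CC − I_C·R_C − I_E·R_E = 19 − 0.483×2.2 − 0.486×1.5 = 17.2 V.
V_CE = 17.2 V > 0.2 V confirms active-region operation.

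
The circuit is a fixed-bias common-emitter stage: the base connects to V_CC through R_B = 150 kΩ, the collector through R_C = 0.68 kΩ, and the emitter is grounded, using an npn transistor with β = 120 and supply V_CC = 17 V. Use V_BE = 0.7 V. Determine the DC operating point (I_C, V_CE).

I_C ≈ 13 mA, V_CE ≈ 8.1 V

Base loop: V_CC = I_B·R_B + V_BE, so I_B = (17 − 0.7)/150 kΩ = 0.109 mA.
In the active region I_C = β·I_B = 120 × 0.109 = 13 mA.
Collector loop: V_CE = V_CC − I_C·R_C = 17 − 13×0.68 = 8.13 V.
Since V_CE = 8.13 V > V_CE(sat) ≈ 0.2 V, the transistor is in the active region as assumed.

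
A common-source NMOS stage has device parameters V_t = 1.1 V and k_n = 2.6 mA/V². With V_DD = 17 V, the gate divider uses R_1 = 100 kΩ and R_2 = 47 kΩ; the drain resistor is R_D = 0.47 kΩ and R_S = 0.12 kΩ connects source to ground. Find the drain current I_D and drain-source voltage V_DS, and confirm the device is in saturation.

V_G = V_DD·R_2/(R_1+R_2) = 17×47/147 = 5.44 V.
Assume saturation: I_D = (k_n/2)(V_GS − V_t)² with V_GS = V_G − I_D·R_S = 5.44 − 0.12·I_D.
Substituting gives 0.0187·I_D² − 2.35·I_D + 24.4 = 0, with roots I_D = 11.4 or 114 mA.
The root I_D = 114 mA gives V_GS = -8.27 V ≤ V_t, so take I_D = 11.4 mA.
Then V_GS = 4.06 V and V_DS = V_DD − I_D(R_D+R_S) = 17 − 11.4×0.59 = 10.3 V.
Saturation requires V_DS ≥ V_GS − V_t = 2.96 V; 10.3 ≥ 2.96 ✓.

I_D ≈ 11 mA, V_DS ≈ 10 V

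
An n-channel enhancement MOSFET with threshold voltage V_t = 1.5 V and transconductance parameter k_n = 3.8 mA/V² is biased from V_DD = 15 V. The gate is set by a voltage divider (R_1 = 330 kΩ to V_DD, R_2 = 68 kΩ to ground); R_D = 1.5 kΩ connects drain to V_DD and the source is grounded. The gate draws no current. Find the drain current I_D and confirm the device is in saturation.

V_G = V_DD·R_2/(R_1+R_2) = 15×68/398 = 2.56 V. With the source grounded, V_GS = V_G = 2.56 V.
Assume saturation: I_D = (k_n/2)(V_GS − V_t)² = (3.8/2)×(2.56 − 1.5)² = 1.9×1.06² = 2.15 mA.
V_DS = V_DD − I_D·R_D = 15 − 2.15×1.5 = 11.8 V.
Saturation requires V_DS ≥ V_GS − V_t = 1.06 V; 11.8 ≥ 1.06 ✓.

I_D ≈ 2.1 mA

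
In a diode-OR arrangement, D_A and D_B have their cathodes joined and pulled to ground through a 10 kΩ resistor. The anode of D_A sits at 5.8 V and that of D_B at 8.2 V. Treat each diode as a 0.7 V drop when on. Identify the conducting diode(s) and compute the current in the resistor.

Assume both conduct. Then node N would need to be at both 5.8−0.7 = 5.1 V and 8.2−0.7 = 7.5 V, which is impossible.
Assume only D_B conducts: V_N = 8.2 − 0.7 = 7.5 V, so I_R = 7.5/10 = 0.75 mA.
Check D_A: its anode-to-cathode voltage is 5.8 − 7.5 = -1.7 V < 0.7 V, so it is off. The assumption is consistent.

Only D_B conducts; I_R ≈ 0.75 mA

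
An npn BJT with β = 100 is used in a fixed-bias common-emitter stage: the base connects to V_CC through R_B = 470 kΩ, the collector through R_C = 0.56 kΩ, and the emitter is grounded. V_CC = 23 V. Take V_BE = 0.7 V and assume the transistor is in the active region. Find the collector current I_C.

I_C ≈ 4.7 mA

Base loop: V_CC = I_B·R_B + V_BE, so I_B = (23 − 0.7)/470 kΩ = 0.0474 mA.
In the active region I_C = β·I_B = 100 × 0.0474 = 4.74 mA.
Collector loop: V_CE = V_CC − I_C·R_C = 23 − 4.74×0.56 = 20.3 V.
Since V_CE = 20.3 V > V_CE(sat) ≈ 0.2 V, the transistor is in the active region as assumed.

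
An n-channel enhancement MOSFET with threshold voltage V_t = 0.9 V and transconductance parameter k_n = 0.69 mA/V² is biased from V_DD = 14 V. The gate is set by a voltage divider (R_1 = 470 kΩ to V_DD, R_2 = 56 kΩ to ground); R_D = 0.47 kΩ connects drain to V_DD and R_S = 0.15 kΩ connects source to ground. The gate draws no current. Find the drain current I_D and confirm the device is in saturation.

V_G = V_DD·R_2/(R_1+R_2) = 14×56/526 = 1.49 V.
Assume saturation: I_D = (k_n/2)(V_GS − V_t)² with V_GS = V_G − I_D·R_S = 1.49 − 0.15·I_D.
Substituting gives 0.00776·I_D² − 1.06·I_D + 0.12 = 0, with roots I_D = 0.113 or 137 mA.
The root I_D = 137 mA gives V_GS = -19 V ≤ V_t, so take I_D = 0.113 mA.
Then V_GS = 1.47 V and V_DS = V_DD − I_D(R_D+R_S) = 14 − 0.113×0.62 = 13.9 V.
Saturation requires V_DS ≥ V_GS − V_t = 0.573 V; 13.9 ≥ 0.573 ✓.

I_D ≈ 0.11 mA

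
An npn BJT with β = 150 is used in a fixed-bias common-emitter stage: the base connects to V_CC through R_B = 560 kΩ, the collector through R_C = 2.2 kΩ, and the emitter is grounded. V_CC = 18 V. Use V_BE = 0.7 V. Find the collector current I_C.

Base loop: V_CC = I_B·R_B + V_BE, so I_B = (18 − 0.7)/560 kΩ = 0.0309 mA.
In the active region I_C = β·I_B = 150 × 0.0309 = 4.63 mA.
Collector loop: V_CE = V_CC − I_C·R_C = 18 − 4.63×2.2 = 7.81 V.
Since V_CE = 7.81 V > V_CE(sat) ≈ 0.2 V, the transistor is in the active region as assumed.

I_C ≈ 4.6 mA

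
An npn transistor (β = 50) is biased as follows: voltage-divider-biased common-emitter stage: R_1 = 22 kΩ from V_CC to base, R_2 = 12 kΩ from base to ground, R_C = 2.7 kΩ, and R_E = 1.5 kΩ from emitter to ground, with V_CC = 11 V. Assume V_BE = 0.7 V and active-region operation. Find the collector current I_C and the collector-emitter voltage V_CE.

Thevenize the base divider: V_Th = V_CC·R_2/(R_1+R_2) = 11×12/34 = 3.88 V, R_Th = R_1‖R_2 = 7.76 kΩ.
Base-emitter loop: V_Th = I_B·R_Th + V_BE + (β+1)I_B·R_E, so I_B = (3.88 − 0.7) / (7.76 + 51×1.5) = 0.0378 mA.
I_C = β·I_B = 50×0.0378 = 1.89 mA, and I_E = (β+1)I_B = 1.93 mA.
V_CE = V_CC − I_C·R_C − I_E·R_E = 11 − 1.89×2.7 − 1.93×1.5 = 3.01 V.
V_CE = 3.01 V > 0.2 V confirms active-region operation.

I_C ≈ 1.9 mA, V_CE ≈ 3 V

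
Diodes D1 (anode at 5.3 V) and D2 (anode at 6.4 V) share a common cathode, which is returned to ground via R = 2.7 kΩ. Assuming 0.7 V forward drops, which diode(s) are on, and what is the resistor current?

Assume both conduct. Then node N would need to be at both 5.3−0.7 = 4.6 V and 6.4−0.7 = 5.7 V, which is impossible.
Assume only D2 conducts: V_N = 6.4 − 0.7 = 5.7 V, so I_R = 5.7/2.7 = 2.11 mA.
Check D1: its anode-to-cathode voltage is 5.3 − 5.7 = -0.4 V < 0.7 V, so it is off. The assumption is consistent.

Only D2 conducts; I_R ≈ 2.1 mA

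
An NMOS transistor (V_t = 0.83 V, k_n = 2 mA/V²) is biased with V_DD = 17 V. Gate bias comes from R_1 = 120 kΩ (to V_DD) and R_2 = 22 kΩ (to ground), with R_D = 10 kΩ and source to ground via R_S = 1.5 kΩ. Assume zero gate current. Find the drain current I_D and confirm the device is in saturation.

V_G = V_DD·R_2/(R_1+R_2) = 17×22/142 = 2.63 V.
Assume saturation: I_D = (k_n/2)(V_GS − V_t)² with V_GS = V_G − I_D·R_S = 2.63 − 1.5·I_D.
Substituting gives 2.25·I_D² − 6.41·I_D + 3.25 = 0, with roots I_D = 0.661 or 2.19 mA.
The root I_D = 2.19 mA gives V_GS = -0.649 V ≤ V_t, so take I_D = 0.661 mA.
Then V_GS = 1.64 V and V_DS = V_DD − I_D(R_D+R_S) = 17 − 0.661×11.5 = 9.4 V.
Saturation requires V_DS ≥ V_GS − V_t = 0.813 V; 9.4 ≥ 0.813 ✓.

I_D ≈ 0.66 mA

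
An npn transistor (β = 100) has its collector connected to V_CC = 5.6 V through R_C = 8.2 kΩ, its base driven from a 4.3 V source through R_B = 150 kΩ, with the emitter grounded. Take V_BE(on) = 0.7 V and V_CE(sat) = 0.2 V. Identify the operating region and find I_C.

Assume active: I_B = (4.3 − 0.7)/150 = 0.024 mA, giving I_C = β·I_B = 2.4 mA.
But then V_CE = 5.6 − 2.4×8.2 = -14.1 V < V_CE(sat) = 0.2 V — impossible in the active region.
So the transistor is saturated. With V_CE = 0.2 V, I_C = (V_CC − 0.2)/R_C = 5.4/8.2 = 0.659 mA.
Check: β·I_B = 2.4 mA > I_C = 0.659 mA, confirming saturation.

saturation; I_C ≈ 0.66 mA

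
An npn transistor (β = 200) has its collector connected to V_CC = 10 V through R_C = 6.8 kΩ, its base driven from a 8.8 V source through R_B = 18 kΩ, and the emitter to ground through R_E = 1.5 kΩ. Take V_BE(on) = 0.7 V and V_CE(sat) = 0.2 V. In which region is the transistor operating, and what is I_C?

saturation; I_C ≈ 1.1 mA

Assume active: I_B = (8.8 − 0.7)/(18 + 201×1.5) = 0.0254 mA, I_C = β·I_B = 5.07 mA.
Then V_CE = 10 − 5.07×6.8 − 5.1×1.5 = -32.1 V < 0.2 V — the active assumption fails.
Re-solve with V_CE = 0.2 V. KCL at the emitter: V_E/R_E = (V_BB−0.7−V_E)/R_B + (V_CC−0.2−V_E)/R_C, giving V_E = 2.18 V.
I_C = (V_CC − 0.2 − V_E)/R_C = (9.8 − 2.18)/6.8 = 1.12 mA.
Check: I_B = (8.1 − 2.18)/18 = 0.329 mA, and β·I_B = 65.8 mA > I_C, confirming saturation.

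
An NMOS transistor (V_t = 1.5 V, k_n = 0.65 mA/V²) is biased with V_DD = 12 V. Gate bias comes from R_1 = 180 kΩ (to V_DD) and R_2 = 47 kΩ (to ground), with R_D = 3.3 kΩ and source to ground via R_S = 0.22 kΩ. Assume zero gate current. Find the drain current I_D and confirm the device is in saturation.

V_G = V_DD·R_2/(R_1+R_2) = 12×47/227 = 2.48 V.
Assume saturation: I_D = (k_n/2)(V_GS − V_t)² with V_GS = V_G − I_D·R_S = 2.48 − 0.22·I_D.
Substituting gives 0.0157·I_D² − 1.14·I_D + 0.315 = 0, with roots I_D = 0.277 or 72.2 mA.
The root I_D = 72.2 mA gives V_GS = -13.4 V ≤ V_t, so take I_D = 0.277 mA.
Then V_GS = 2.42 V and V_DS = V_DD − I_D(R_D+R_S) = 12 − 0.277×3.52 = 11 V.
Saturation requires V_DS ≥ V_GS − V_t = 0.924 V; 11 ≥ 0.924 ✓.

I_D ≈ 0.28 mA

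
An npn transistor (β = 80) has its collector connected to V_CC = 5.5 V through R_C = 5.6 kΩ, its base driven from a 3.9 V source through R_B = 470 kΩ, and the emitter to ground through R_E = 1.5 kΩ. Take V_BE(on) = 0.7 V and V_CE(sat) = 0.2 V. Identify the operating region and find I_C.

active; I_C ≈ 0.43 mA

Assume active. Base-emitter loop: I_B = (V_BB − V_BE)/(R_B + (β+1)R_E) = (3.9 − 0.7)/(470 + 81×1.5) = 0.00541 mA.
I_C = β·I_B = 80×0.00541 = 0.433 mA.
V_CE = V_CC − I_C·R_C − I_E·R_E = 5.5 − 0.433×5.6 − 0.438×1.5 = 2.42 V > V_CE(sat), so the active-region assumption holds.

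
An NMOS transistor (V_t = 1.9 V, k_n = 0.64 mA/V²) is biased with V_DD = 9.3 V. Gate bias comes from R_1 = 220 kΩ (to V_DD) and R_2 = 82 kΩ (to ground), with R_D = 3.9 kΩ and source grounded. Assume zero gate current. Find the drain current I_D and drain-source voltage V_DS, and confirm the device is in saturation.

V_G = V_DD·R_2/(R_1+R_2) = 9.3×82/302 = 2.53 V. With the source grounded, V_GS = V_G = 2.53 V.
Assume saturation: I_D = (k_n/2)(V_GS − V_t)² = (0.64/2)×(2.53 − 1.9)² = 0.32×0.625² = 0.125 mA.
V_DS = V_DD − I_D·R_D = 9.3 − 0.125×3.9 = 8.81 V.
Saturation requires V_DS ≥ V_GS − V_t = 0.625 V; 8.81 ≥ 0.625 ✓.

I_D ≈ 0.13 mA, V_DS ≈ 8.8 V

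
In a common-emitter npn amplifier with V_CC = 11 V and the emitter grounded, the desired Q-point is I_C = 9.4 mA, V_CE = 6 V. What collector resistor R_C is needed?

R_C ≈ 0.53 kΩ

Collector loop: V_CC = I_C·R_C + V_CE.
R_C = (V_CC − V_CE)/I_C = (11 − 6)/9.4 = 0.532 kΩ.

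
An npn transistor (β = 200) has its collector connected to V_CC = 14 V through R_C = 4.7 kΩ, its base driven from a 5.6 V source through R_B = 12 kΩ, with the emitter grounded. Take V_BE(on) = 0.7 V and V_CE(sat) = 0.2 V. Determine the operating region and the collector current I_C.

Assume active: I_B = (5.6 − 0.7)/12 = 0.408 mA, giving I_C = β·I_B = 81.7 mA.
But then V_CE = 14 − 81.7×4.7 = -370 V < V_CE(sat) = 0.2 V — impossible in the active region.
So the transistor is saturated. With V_CE = 0.2 V, I_C = (V_CC − 0.2)/R_C = 13.8/4.7 = 2.94 mA.
Check: β·I_B = 81.7 mA > I_C = 2.94 mA, confirming saturation.

saturation; I_C ≈ 2.9 mA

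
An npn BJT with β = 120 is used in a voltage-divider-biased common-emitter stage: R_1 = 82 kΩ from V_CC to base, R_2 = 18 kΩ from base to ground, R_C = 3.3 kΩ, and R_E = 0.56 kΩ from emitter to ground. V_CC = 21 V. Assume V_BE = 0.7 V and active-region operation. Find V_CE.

V_CE ≈ 3.7 V

Thevenize the base divider: V_Th = V_CC·R_2/(R_1+R_2) = 21×18/100 = 3.78 V, R_Th = R_1‖R_2 = 14.8 kΩ.
Base-emitter loop: V_Th = I_B·R_Th + V_BE + (β+1)I_B·R_E, so I_B = (3.78 − 0.7) / (14.8 + 121×0.56) = 0.0373 mA.
I_C = β·I_B = 120×0.0373 = 4.48 mA, and I_E = (β+1)I_B = 4.52 mA.
V_CE = V_CC − I_C·R_C − I_E·R_E = 21 − 4.48×3.3 − 4.52×0.56 = 3.69 V.
V_CE = 3.69 V > 0.2 V confirms active-region operation.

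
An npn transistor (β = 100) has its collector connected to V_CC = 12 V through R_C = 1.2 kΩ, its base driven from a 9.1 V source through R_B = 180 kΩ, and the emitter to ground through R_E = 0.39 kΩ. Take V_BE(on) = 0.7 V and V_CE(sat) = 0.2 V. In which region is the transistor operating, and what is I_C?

Assume active. Base-emitter loop: I_B = (V_BB − V_BE)/(R_B + (β+1)R_E) = (9.1 − 0.7)/(180 + 101×0.39) = 0.0383 mA.
I_C = β·I_B = 100×0.0383 = 3.83 mA.
V_CE = V_CC − I_C·R_C − I_E·R_E = 12 − 3.83×1.2 − 3.87×0.39 = 5.9 V > V_CE(sat), so the active-region assumption holds.

active; I_C ≈ 3.8 mA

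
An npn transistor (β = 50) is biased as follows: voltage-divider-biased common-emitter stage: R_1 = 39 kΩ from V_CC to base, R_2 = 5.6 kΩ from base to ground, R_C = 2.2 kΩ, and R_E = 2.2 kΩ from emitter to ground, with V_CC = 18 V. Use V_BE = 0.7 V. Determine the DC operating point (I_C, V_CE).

I_C ≈ 0.67 mA, V_CE ≈ 15 V

Thevenize the base divider: V_Th = V_CC·R_2/(R_1+R_2) = 18×5.6/44.6 = 2.26 V, R_Th = R_1‖R_2 = 4.9 kΩ.
Base-emitter loop: V_Th = I_B·R_Th + V_BE + (β+1)I_B·R_E, so I_B = (2.26 − 0.7) / (4.9 + 51×2.2) = 0.0133 mA.
I_C = β·I_B = 50×0.0133 = 0.666 mA, and I_E = (β+1)I_B = 0.679 mA.
V_CE = V_CC − I_C·R_C − I_E·R_E = 18 − 0.666×2.2 − 0.679×2.2 = 15 V.
V_CE = 15 V > 0.2 V confirms active-region operation.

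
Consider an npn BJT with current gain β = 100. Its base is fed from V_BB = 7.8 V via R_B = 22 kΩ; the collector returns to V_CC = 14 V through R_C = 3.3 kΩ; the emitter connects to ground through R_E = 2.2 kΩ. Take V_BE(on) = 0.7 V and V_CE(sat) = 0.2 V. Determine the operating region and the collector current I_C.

saturation; I_C ≈ 2.5 mA

Assume active: I_B = (7.8 − 0.7)/(22 + 101×2.2) = 0.0291 mA, I_C = β·I_B = 2.91 mA.
Then V_CE = 14 − 2.91×3.3 − 2.94×2.2 = -2.05 V < 0.2 V — the active assumption fails.
Re-solve with V_CE = 0.2 V. KCL at the emitter: V_E/R_E = (V_BB−0.7−V_E)/R_B + (V_CC−0.2−V_E)/R_C, giving V_E = 5.61 V.
I_C = (V_CC − 0.2 − V_E)/R_C = (13.8 − 5.61)/3.3 = 2.48 mA.
Check: I_B = (7.1 − 5.61)/22 = 0.0678 mA, and β·I_B = 6.78 mA > I_C, confirming saturation.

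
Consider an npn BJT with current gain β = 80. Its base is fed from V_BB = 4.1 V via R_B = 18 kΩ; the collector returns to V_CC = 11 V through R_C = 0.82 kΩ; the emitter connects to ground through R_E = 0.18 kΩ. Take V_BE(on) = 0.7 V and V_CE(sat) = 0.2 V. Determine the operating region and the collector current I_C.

Assume active. Base-emitter loop: I_B = (V_BB − V_BE)/(R_B + (β+1)R_E) = (4.1 − 0.7)/(18 + 81×0.18) = 0.104 mA.
I_C = β·I_B = 80×0.104 = 8.35 mA.
V_CE = V_CC − I_C·R_C − I_E·R_E = 11 − 8.35×0.82 − 8.45×0.18 = 2.63 V > V_CE(sat), so the active-region assumption holds.

active; I_C ≈ 8.3 mA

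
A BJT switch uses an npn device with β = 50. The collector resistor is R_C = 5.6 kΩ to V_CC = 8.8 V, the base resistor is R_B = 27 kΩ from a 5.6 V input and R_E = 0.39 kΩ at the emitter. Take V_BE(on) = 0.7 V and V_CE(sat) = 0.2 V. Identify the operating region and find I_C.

saturation; I_C ≈ 1.4 mA

Assume active: I_B = (5.6 − 0.7)/(27 + 51×0.39) = 0.104 mA, I_C = β·I_B = 5.22 mA.
Then V_CE = 8.8 − 5.22×5.6 − 5.33×0.39 = -22.5 V < 0.2 V — the active assumption fails.
Re-solve with V_CE = 0.2 V. KCL at the emitter: V_E/R_E = (V_BB−0.7−V_E)/R_B + (V_CC−0.2−V_E)/R_C, giving V_E = 0.618 V.
I_C = (V_CC − 0.2 − V_E)/R_C = (8.6 − 0.618)/5.6 = 1.43 mA.
Check: I_B = (4.9 − 0.618)/27 = 0.159 mA, and β·I_B = 7.93 mA > I_C, confirming saturation.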